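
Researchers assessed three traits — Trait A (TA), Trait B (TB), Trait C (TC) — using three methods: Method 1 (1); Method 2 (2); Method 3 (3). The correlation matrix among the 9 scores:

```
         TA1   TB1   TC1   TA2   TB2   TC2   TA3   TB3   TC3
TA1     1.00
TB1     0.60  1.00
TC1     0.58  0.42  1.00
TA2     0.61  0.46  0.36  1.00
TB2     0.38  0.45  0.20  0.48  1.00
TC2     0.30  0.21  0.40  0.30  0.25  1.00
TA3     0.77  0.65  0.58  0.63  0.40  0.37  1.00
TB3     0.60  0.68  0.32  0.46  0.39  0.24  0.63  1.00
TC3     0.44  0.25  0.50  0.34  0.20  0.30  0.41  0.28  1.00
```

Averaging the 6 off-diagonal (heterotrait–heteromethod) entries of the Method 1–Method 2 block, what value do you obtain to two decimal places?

HTHM values (method 1 × method 2): 0.38, 0.30, 0.46, 0.21, 0.36, 0.20; mean = 1.91/6 = 0.32.

0.32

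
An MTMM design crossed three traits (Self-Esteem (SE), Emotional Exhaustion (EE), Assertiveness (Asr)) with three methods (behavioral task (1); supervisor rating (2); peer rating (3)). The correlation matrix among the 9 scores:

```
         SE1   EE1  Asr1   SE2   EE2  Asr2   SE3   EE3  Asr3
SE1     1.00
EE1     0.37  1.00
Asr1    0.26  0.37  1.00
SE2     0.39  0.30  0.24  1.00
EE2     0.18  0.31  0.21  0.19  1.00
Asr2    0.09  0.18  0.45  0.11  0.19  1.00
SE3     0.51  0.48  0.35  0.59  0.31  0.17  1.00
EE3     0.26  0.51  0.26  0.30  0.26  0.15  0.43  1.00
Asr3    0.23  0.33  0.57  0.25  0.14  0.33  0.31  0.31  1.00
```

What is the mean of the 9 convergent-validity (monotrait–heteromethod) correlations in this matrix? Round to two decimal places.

0.44

Convergent values: 0.39, 0.51, 0.59, 0.31, 0.51, 0.26, 0.45, 0.57, 0.33; mean = 3.92/9 = 0.44.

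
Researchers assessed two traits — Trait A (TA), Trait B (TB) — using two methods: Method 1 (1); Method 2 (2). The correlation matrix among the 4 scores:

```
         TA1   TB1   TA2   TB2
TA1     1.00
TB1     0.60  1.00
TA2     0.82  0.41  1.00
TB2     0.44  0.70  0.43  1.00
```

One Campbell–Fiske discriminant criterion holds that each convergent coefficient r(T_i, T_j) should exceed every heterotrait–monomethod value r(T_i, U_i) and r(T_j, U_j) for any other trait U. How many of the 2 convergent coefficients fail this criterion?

0

Checking each validity diagonal entry against its comparison values:
TA (methods 1·2): 0.82 vs {0.60, 0.43} → pass.
TB (methods 1·2): 0.70 vs {0.60, 0.43} → pass.
0 of 2 fail.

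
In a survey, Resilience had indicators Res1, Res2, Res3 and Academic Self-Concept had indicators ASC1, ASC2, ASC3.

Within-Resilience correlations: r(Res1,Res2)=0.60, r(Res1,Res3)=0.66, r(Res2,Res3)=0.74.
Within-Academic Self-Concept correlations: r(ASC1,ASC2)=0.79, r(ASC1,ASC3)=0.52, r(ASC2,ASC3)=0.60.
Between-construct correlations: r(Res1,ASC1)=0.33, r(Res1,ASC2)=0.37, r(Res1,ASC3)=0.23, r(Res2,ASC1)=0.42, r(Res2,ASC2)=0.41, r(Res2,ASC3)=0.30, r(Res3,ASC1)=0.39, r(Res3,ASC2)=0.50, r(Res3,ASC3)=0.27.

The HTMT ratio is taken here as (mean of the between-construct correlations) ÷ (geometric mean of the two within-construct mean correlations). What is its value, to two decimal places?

Between-construct mean = 3.22/9 = 0.3578.
Mean within-Res = 2.00/3 = 0.6667; mean within-ASC = 1.91/3 = 0.6367.
Geometric mean = √(0.6667 × 0.6367) = 0.6515.
HTMT = 0.3578 / 0.6515 = 0.55.

0.55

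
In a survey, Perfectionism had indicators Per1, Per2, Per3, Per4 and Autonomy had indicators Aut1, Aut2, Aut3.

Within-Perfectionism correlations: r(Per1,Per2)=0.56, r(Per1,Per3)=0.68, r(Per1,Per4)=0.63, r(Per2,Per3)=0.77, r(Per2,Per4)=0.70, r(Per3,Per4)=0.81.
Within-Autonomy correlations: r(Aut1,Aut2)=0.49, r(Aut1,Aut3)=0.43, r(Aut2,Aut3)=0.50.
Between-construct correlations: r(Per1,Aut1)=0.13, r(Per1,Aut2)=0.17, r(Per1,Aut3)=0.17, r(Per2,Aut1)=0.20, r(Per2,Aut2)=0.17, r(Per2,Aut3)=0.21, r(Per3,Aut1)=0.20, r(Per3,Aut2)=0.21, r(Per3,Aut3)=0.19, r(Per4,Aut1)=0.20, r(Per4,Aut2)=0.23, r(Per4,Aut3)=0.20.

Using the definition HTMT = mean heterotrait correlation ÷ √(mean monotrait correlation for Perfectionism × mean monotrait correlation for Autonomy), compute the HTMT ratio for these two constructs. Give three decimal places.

0.332

Between-construct mean = 2.28/12 = 0.1900.
Mean within-Per = 4.15/6 = 0.6917; mean within-Aut = 1.42/3 = 0.4733.
Geometric mean = √(0.6917 × 0.4733) = 0.5722.
HTMT = 0.1900 / 0.5722 = 0.332.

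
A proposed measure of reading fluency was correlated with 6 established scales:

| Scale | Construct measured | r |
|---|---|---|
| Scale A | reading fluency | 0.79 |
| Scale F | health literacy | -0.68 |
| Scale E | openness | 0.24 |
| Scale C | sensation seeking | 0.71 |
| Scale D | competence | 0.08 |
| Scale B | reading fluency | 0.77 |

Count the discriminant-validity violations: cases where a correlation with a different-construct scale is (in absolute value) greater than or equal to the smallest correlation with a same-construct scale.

0

Convergent (same construct = reading fluency): Scale A, Scale B.
Smallest convergent = 0.77. Discriminant |r|: 0.68, 0.24, 0.71, 0.08; count ≥ 0.77 → 0.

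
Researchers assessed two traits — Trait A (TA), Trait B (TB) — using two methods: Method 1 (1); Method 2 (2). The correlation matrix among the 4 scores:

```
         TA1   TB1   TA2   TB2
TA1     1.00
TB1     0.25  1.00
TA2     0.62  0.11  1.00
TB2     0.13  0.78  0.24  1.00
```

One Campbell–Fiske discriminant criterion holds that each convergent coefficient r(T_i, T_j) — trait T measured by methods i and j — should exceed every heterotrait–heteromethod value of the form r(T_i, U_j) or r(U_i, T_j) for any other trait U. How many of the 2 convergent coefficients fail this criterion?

Convergent coefficients and their comparison sets:
TA (methods 1·2): 0.62 vs {0.13, 0.11} → pass.
TB (methods 1·2): 0.78 vs {0.11, 0.13} → pass.
0 of 2 fail.

0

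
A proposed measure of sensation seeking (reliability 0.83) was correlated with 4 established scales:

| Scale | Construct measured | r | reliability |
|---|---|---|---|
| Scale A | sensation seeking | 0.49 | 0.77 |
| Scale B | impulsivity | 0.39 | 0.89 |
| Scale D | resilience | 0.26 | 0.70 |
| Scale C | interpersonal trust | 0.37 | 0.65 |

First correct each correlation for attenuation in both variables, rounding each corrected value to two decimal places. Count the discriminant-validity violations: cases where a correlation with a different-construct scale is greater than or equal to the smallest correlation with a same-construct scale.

0

Disattenuated r (r / √(r_scale · r_new)):
  Scale A (conv): 0.49 / √(0.77·0.83) = 0.61
  Scale B (disc): 0.39 / √(0.89·0.83) = 0.45
  Scale D (disc): 0.26 / √(0.70·0.83) = 0.34
  Scale C (disc): 0.37 / √(0.65·0.83) = 0.50
Smallest convergent = 0.61. Discriminant values: 0.45, 0.34, 0.50; count ≥ 0.61 → 0.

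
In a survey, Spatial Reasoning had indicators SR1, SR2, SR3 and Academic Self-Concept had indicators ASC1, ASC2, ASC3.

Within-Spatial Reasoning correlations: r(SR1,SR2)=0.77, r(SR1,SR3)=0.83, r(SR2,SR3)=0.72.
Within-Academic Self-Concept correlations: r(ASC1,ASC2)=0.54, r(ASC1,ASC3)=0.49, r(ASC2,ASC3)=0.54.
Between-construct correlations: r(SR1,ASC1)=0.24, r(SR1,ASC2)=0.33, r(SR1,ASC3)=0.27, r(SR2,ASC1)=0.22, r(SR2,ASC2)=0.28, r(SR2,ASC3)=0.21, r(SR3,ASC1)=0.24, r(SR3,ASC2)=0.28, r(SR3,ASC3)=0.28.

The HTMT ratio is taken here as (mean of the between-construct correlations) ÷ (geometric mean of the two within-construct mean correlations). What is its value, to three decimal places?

0.410

Between-construct mean = 2.35/9 = 0.2611.
Mean within-SR = 2.32/3 = 0.7733; mean within-ASC = 1.57/3 = 0.5233.
Geometric mean = √(0.7733 × 0.5233) = 0.6361.
HTMT = 0.2611 / 0.6361 = 0.410.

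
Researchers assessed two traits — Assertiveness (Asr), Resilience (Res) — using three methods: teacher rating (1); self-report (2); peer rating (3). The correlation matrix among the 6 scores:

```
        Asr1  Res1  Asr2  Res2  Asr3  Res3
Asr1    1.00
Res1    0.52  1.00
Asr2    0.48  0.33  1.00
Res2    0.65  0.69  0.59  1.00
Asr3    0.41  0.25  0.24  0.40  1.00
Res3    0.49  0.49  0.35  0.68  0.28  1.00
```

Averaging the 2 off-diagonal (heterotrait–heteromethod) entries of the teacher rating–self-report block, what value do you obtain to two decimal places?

HTHM values (method 1 × method 2): 0.65, 0.33; mean = 0.98/2 = 0.49.

0.49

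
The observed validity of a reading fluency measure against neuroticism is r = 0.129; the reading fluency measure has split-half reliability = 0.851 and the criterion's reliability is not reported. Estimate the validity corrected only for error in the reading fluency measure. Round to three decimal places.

0.140

Single correction: r_c = r_obs / √r_xx = 0.129 / √0.851 = 0.129 / 0.9225 ≈ 0.140.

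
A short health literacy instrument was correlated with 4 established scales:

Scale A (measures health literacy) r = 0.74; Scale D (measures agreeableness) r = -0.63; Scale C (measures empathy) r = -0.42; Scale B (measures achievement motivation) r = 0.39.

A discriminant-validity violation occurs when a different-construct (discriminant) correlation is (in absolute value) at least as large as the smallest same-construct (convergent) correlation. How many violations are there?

0

Convergent (same construct = health literacy): Scale A.
Smallest convergent = 0.74. Discriminant |r|: 0.63, 0.42, 0.39; count ≥ 0.74 → 0.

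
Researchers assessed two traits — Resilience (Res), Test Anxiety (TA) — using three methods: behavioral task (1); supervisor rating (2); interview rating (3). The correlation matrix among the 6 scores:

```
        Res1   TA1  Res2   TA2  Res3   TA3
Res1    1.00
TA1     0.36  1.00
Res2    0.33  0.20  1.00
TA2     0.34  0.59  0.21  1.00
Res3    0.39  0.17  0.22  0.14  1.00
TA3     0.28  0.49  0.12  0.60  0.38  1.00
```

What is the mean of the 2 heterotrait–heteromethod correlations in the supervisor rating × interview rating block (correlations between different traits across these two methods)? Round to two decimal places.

HTHM values (method 2 × method 3): 0.12, 0.14; mean = 0.26/2 = 0.13.

0.13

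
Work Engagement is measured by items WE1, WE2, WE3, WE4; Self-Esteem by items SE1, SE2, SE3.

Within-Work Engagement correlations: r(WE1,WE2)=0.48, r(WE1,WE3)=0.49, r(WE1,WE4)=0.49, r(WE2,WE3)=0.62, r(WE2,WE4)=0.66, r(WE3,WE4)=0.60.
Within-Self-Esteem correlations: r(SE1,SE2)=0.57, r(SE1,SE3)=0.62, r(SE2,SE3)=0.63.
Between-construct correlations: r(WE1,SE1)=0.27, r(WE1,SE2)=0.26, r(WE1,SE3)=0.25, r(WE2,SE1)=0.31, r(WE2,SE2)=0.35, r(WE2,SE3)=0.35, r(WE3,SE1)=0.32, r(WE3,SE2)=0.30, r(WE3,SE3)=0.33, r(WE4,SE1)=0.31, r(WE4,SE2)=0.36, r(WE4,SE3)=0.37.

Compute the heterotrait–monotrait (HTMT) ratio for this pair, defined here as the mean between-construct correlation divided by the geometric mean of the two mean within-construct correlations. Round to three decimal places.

Mean between = 3.78/12 = 0.3150.
Mean within-WE = 3.34/6 = 0.5567; mean within-SE = 1.82/3 = 0.6067.
Geometric mean = √(0.5567 × 0.6067) = 0.5812.
HTMT = 0.3150 / 0.5812 = 0.542.

0.542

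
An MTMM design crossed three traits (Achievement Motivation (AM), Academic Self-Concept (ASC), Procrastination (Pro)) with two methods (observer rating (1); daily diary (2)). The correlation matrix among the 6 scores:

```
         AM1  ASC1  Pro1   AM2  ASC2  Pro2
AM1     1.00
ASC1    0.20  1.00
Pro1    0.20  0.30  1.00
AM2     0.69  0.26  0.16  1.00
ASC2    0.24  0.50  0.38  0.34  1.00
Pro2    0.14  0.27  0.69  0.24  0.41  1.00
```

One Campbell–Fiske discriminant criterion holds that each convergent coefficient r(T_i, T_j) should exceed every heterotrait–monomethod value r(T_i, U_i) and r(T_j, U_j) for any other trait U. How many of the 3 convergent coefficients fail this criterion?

Each convergent coefficient versus the relevant comparison correlations:
AM (methods 1·2): 0.69 vs {0.20, 0.34, 0.20, 0.24} → pass.
ASC (methods 1·2): 0.50 vs {0.20, 0.34, 0.30, 0.41} → pass.
Pro (methods 1·2): 0.69 vs {0.20, 0.24, 0.30, 0.41} → pass.
0 of 3 fail.

0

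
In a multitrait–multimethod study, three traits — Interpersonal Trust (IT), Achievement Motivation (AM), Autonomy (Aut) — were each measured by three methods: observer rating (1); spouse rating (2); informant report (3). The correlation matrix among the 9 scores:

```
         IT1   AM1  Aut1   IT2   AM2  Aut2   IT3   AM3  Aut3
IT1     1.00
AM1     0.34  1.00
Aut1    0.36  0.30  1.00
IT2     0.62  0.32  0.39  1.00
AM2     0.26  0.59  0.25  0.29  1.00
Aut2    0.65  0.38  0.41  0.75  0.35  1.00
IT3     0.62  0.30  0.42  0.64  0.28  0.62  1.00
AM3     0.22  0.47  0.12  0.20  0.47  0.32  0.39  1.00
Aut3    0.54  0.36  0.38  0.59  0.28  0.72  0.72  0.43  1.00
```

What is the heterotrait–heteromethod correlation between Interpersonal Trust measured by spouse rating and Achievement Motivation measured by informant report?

0.20

Different traits and methods: r(IT2, AM3) = 0.20.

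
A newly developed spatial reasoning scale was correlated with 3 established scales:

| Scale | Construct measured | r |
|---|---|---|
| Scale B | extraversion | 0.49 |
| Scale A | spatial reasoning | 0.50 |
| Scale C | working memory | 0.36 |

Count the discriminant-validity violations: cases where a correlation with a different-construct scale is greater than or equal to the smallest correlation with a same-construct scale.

0

Convergent (same construct = spatial reasoning): Scale A.
Smallest convergent = 0.50. Discriminant values: 0.49, 0.36; count ≥ 0.50 → 0.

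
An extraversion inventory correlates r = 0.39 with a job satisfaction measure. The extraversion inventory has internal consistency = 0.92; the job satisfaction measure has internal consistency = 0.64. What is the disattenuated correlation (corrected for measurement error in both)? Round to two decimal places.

0.51

r_true = r_obs / √(r_xx · r_yy) = 0.39 / √(0.92 × 0.64) = 0.39 / √0.5888 = 0.39 / 0.7673 ≈ 0.51.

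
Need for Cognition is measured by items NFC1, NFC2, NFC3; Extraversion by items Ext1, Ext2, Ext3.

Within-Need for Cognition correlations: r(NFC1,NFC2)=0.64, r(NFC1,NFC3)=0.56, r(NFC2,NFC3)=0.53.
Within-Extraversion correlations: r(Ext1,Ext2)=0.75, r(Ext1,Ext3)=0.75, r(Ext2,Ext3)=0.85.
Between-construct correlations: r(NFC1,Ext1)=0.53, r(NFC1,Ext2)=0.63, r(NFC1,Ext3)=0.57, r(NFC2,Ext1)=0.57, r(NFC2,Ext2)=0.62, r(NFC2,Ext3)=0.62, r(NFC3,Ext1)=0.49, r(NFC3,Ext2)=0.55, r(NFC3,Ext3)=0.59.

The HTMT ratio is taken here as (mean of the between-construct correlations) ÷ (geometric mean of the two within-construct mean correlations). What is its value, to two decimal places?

0.85

Between-construct mean = 5.17/9 = 0.5744.
Mean within-NFC = 1.73/3 = 0.5767; mean within-Ext = 2.35/3 = 0.7833.
Geometric mean = √(0.5767 × 0.7833) = 0.6721.
HTMT = 0.5744 / 0.6721 = 0.85.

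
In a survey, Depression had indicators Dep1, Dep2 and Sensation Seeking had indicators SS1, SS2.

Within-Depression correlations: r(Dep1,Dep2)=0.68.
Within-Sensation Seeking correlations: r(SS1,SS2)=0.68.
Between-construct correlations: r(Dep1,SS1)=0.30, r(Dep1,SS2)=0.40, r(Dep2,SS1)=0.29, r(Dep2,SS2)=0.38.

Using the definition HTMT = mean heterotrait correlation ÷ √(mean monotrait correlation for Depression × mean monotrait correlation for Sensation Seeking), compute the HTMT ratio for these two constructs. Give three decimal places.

0.504

Mean between = 1.37/4 = 0.3425.
Mean within-Dep = 0.68/1 = 0.6800; mean within-SS = 0.68/1 = 0.6800.
Geometric mean = √(0.6800 × 0.6800) = 0.6800.
HTMT = 0.3425 / 0.6800 = 0.504.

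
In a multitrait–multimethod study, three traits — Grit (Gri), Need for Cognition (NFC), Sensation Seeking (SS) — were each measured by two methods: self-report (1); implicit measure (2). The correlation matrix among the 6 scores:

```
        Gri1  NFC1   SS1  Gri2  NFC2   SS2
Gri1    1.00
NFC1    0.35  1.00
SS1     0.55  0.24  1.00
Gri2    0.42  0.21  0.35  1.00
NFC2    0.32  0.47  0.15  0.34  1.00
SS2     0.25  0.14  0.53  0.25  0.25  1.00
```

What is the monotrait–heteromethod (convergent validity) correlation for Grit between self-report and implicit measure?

Same trait (Gri), different methods: r(Gri1, Gri2) = 0.42.

0.42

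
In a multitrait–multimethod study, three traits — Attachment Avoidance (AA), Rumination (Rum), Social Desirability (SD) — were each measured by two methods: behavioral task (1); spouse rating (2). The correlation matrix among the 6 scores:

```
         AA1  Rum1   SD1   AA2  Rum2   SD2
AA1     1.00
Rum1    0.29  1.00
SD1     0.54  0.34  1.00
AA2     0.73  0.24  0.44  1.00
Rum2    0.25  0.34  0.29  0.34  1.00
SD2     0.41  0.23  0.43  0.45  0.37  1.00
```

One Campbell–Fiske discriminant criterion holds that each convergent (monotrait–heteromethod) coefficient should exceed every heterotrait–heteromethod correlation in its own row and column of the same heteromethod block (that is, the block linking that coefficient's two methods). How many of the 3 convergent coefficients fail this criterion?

Each convergent coefficient versus the relevant comparison correlations:
AA (methods 1·2): 0.73 vs {0.25, 0.24, 0.41, 0.44} → pass.
Rum (methods 1·2): 0.34 vs {0.24, 0.25, 0.23, 0.29} → pass.
SD (methods 1·2): 0.43 vs {0.44, 0.41, 0.29, 0.23} → fail.
1 of 3 fail.

1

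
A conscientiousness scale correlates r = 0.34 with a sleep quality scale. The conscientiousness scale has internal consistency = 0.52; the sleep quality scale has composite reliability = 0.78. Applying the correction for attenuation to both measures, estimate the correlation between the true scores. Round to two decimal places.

0.53

r_true = r_obs / √(r_xx · r_yy) = 0.34 / √(0.52 × 0.78) = 0.34 / √0.4056 = 0.34 / 0.6369 ≈ 0.53.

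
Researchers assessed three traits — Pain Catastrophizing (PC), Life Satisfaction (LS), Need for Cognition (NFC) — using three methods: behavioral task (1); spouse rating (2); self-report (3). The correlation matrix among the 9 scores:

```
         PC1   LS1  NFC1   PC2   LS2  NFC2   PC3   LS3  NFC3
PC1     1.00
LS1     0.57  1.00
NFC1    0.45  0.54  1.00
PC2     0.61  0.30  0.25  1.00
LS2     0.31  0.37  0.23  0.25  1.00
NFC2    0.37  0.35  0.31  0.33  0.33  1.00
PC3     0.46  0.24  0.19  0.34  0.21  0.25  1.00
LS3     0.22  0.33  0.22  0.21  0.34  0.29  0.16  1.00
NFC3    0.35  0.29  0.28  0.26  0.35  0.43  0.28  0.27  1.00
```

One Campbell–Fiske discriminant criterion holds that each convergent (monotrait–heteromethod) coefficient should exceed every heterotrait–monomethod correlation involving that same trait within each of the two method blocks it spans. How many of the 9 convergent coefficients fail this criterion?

Each convergent coefficient versus the relevant comparison correlations:
PC (methods 1·2): 0.61 vs {0.57, 0.25, 0.45, 0.33} → pass.
PC (methods 1·3): 0.46 vs {0.57, 0.16, 0.45, 0.28} → fail.
PC (methods 2·3): 0.34 vs {0.25, 0.16, 0.33, 0.28} → pass.
LS (methods 1·2): 0.37 vs {0.57, 0.25, 0.54, 0.33} → fail.
LS (methods 1·3): 0.33 vs {0.57, 0.16, 0.54, 0.27} → fail.
LS (methods 2·3): 0.34 vs {0.25, 0.16, 0.33, 0.27} → pass.
NFC (methods 1·2): 0.31 vs {0.45, 0.33, 0.54, 0.33} → fail.
NFC (methods 1·3): 0.28 vs {0.45, 0.28, 0.54, 0.27} → fail.
NFC (methods 2·3): 0.43 vs {0.33, 0.28, 0.33, 0.27} → pass.
5 of 9 fail.

5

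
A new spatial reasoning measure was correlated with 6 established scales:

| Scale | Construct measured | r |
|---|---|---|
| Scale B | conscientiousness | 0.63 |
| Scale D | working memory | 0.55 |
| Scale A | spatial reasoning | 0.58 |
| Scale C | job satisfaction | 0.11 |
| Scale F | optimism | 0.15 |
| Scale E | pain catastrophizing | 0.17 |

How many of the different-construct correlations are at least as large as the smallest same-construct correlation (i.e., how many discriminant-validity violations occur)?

Convergent (same construct = spatial reasoning): Scale A.
Smallest convergent = 0.58. Discriminant values: 0.63, 0.55, 0.11, 0.15, 0.17; count ≥ 0.58 → 1.

1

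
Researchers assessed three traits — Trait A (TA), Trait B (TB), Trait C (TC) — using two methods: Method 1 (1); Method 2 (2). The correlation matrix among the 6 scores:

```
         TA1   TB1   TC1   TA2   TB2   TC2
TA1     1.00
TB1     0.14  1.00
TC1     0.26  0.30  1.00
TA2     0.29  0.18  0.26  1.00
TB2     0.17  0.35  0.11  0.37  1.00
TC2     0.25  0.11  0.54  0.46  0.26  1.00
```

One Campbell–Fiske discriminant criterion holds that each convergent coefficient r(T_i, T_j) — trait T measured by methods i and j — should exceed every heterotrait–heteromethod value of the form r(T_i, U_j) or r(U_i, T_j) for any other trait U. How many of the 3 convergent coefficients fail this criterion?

0

Convergent coefficients and their comparison sets:
TA (methods 1·2): 0.29 vs {0.17, 0.18, 0.25, 0.26} → pass.
TB (methods 1·2): 0.35 vs {0.18, 0.17, 0.11, 0.11} → pass.
TC (methods 1·2): 0.54 vs {0.26, 0.25, 0.11, 0.11} → pass.
0 of 3 fail.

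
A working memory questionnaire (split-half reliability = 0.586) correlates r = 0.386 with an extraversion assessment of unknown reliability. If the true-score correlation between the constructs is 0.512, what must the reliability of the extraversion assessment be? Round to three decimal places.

0.970

r_true = r_obs / √(r_xx · r_yy) ⇒ 0.512 = 0.386 / √(0.586 · r_yy).
√(0.586 · r_yy) = 0.386 / 0.512 = 0.7539; 0.586 · r_yy = 0.5684; r_yy = 0.5684 / 0.586 ≈ 0.970.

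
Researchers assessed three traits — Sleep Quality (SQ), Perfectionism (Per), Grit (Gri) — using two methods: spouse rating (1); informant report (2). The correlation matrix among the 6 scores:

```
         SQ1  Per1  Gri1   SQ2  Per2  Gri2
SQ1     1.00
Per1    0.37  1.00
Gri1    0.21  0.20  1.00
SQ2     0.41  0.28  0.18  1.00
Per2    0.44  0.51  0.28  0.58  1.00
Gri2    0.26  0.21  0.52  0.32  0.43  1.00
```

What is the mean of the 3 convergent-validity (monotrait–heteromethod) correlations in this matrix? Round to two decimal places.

Convergent values: 0.41, 0.51, 0.52; mean = 1.44/3 = 0.48.

0.48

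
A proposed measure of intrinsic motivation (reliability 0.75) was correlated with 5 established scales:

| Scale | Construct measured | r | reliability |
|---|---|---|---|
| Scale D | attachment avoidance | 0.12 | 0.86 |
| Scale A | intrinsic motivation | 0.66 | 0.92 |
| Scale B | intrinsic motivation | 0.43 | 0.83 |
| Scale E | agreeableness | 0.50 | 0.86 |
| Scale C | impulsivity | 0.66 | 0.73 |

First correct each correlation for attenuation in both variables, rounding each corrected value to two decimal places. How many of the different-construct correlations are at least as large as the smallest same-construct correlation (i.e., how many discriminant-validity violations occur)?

Disattenuated r (r / √(r_scale · r_new)):
  Scale D (disc): 0.12 / √(0.86·0.75) = 0.15
  Scale A (conv): 0.66 / √(0.92·0.75) = 0.79
  Scale B (conv): 0.43 / √(0.83·0.75) = 0.55
  Scale E (disc): 0.50 / √(0.86·0.75) = 0.62
  Scale C (disc): 0.66 / √(0.73·0.75) = 0.89
Smallest convergent = 0.55. Discriminant values: 0.15, 0.62, 0.89; count ≥ 0.55 → 2.

2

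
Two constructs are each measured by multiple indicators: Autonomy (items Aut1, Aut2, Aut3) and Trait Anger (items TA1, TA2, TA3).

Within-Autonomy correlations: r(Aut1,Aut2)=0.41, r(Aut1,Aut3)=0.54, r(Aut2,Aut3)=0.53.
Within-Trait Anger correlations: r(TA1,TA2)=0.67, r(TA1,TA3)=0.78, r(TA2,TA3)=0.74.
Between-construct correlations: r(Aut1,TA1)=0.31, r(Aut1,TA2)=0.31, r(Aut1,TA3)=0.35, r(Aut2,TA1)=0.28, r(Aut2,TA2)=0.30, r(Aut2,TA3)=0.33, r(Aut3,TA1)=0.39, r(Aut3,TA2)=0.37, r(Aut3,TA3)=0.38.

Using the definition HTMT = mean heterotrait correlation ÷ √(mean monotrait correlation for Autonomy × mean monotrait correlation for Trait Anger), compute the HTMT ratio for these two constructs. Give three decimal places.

0.559

Mean between = 3.02/9 = 0.3356.
Mean within-Aut = 1.48/3 = 0.4933; mean within-TA = 2.19/3 = 0.7300.
Geometric mean = √(0.4933 × 0.7300) = 0.6001.
HTMT = 0.3356 / 0.6001 = 0.559.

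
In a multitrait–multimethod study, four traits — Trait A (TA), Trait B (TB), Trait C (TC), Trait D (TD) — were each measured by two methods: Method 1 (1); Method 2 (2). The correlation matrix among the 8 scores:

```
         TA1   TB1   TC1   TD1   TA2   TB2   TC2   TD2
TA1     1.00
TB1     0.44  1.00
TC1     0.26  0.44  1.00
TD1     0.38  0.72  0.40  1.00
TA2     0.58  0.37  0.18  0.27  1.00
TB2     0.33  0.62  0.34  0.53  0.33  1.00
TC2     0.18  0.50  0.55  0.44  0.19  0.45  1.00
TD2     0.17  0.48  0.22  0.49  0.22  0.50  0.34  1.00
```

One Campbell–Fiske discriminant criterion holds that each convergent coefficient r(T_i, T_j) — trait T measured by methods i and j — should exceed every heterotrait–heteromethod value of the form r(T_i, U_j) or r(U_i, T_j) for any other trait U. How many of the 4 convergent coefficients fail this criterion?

1

Convergent coefficients and their comparison sets:
TA (methods 1·2): 0.58 vs {0.33, 0.37, 0.18, 0.18, 0.17, 0.27} → pass.
TB (methods 1·2): 0.62 vs {0.37, 0.33, 0.50, 0.34, 0.48, 0.53} → pass.
TC (methods 1·2): 0.55 vs {0.18, 0.18, 0.34, 0.50, 0.22, 0.44} → pass.
TD (methods 1·2): 0.49 vs {0.27, 0.17, 0.53, 0.48, 0.44, 0.22} → fail.
1 of 4 fail.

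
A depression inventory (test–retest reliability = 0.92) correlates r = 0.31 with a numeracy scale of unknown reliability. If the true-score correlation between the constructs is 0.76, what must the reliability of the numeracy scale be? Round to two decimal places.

r_true = r_obs / √(r_xx · r_yy) ⇒ 0.76 = 0.31 / √(0.92 · r_yy).
√(0.92 · r_yy) = 0.31 / 0.76 = 0.4079; 0.92 · r_yy = 0.1664; r_yy = 0.1664 / 0.92 ≈ 0.18.

0.18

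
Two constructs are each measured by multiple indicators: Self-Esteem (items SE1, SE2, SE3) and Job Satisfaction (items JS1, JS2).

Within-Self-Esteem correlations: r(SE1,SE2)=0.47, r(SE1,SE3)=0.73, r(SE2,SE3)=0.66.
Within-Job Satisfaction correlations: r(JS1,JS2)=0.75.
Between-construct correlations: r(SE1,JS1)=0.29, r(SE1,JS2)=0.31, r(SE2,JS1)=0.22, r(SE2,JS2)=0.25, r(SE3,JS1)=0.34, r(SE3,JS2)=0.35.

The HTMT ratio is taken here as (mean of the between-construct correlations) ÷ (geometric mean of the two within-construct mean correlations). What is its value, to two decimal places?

0.43

Between-construct mean = 1.76/6 = 0.2933.
Mean within-SE = 1.86/3 = 0.6200; mean within-JS = 0.75/1 = 0.7500.
Geometric mean = √(0.6200 × 0.7500) = 0.6819.
HTMT = 0.2933 / 0.6819 = 0.43.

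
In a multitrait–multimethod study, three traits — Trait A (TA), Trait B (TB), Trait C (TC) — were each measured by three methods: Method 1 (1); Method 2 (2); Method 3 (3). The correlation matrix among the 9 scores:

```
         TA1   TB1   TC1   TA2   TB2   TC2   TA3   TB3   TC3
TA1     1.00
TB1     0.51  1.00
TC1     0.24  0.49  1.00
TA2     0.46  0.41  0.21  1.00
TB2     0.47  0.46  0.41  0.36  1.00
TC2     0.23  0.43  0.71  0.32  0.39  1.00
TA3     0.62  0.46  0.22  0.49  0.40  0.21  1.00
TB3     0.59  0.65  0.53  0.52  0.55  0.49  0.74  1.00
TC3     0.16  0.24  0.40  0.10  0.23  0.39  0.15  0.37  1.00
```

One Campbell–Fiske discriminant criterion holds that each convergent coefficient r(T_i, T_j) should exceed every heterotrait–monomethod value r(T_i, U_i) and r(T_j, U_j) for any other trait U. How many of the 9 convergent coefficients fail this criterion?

8

Each convergent coefficient versus the relevant comparison correlations:
TA (methods 1·2): 0.46 vs {0.51, 0.36, 0.24, 0.32} → fail.
TA (methods 1·3): 0.62 vs {0.51, 0.74, 0.24, 0.15} → fail.
TA (methods 2·3): 0.49 vs {0.36, 0.74, 0.32, 0.15} → fail.
TB (methods 1·2): 0.46 vs {0.51, 0.36, 0.49, 0.39} → fail.
TB (methods 1·3): 0.65 vs {0.51, 0.74, 0.49, 0.37} → fail.
TB (methods 2·3): 0.55 vs {0.36, 0.74, 0.39, 0.37} → fail.
TC (methods 1·2): 0.71 vs {0.24, 0.32, 0.49, 0.39} → pass.
TC (methods 1·3): 0.40 vs {0.24, 0.15, 0.49, 0.37} → fail.
TC (methods 2·3): 0.39 vs {0.32, 0.15, 0.39, 0.37} → fail.
8 of 9 fail.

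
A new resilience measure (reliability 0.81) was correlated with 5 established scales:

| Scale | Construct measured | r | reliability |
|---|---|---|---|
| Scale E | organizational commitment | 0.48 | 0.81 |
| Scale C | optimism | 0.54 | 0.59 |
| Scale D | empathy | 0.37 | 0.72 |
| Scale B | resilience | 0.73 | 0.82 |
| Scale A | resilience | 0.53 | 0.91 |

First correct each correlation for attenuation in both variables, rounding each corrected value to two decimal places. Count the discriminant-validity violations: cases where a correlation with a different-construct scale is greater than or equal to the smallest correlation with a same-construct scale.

1

Disattenuated r (r / √(r_scale · r_new)):
  Scale E (disc): 0.48 / √(0.81·0.81) = 0.59
  Scale C (disc): 0.54 / √(0.59·0.81) = 0.78
  Scale D (disc): 0.37 / √(0.72·0.81) = 0.48
  Scale B (conv): 0.73 / √(0.82·0.81) = 0.90
  Scale A (conv): 0.53 / √(0.91·0.81) = 0.62
Smallest convergent = 0.62. Discriminant values: 0.59, 0.78, 0.48; count ≥ 0.62 → 1.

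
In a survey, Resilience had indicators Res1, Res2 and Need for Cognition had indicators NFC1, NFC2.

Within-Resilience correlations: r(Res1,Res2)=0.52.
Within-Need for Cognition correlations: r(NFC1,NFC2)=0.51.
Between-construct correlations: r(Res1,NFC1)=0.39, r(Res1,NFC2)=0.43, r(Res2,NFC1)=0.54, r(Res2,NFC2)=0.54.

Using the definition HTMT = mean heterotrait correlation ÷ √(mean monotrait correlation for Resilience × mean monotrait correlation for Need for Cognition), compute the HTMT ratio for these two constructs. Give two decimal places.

Mean between = 1.90/4 = 0.4750.
Mean within-Res = 0.52/1 = 0.5200; mean within-NFC = 0.51/1 = 0.5100.
Geometric mean = √(0.5200 × 0.5100) = 0.5150.
HTMT = 0.4750 / 0.5150 = 0.92.

0.92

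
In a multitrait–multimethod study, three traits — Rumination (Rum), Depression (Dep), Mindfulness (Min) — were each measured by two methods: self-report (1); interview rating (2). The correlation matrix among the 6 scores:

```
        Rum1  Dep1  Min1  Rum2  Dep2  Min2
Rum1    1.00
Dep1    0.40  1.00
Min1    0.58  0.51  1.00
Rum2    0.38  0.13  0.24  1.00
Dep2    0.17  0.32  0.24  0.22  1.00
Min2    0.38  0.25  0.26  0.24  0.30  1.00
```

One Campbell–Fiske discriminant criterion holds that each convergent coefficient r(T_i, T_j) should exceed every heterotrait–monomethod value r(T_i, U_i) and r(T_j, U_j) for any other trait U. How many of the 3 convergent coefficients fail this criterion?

3

Each convergent coefficient versus the relevant comparison correlations:
Rum (methods 1·2): 0.38 vs {0.40, 0.22, 0.58, 0.24} → fail.
Dep (methods 1·2): 0.32 vs {0.40, 0.22, 0.51, 0.30} → fail.
Min (methods 1·2): 0.26 vs {0.58, 0.24, 0.51, 0.30} → fail.
3 of 3 fail.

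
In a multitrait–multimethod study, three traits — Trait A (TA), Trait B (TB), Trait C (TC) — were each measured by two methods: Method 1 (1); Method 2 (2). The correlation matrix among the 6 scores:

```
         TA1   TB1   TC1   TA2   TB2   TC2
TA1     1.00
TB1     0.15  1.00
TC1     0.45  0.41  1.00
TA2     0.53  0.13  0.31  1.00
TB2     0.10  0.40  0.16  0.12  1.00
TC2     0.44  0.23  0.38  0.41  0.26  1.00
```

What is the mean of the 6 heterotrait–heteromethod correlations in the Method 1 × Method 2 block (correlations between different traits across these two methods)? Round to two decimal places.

HTHM values (method 1 × method 2): 0.10, 0.44, 0.13, 0.23, 0.31, 0.16; mean = 1.37/6 = 0.23.

0.23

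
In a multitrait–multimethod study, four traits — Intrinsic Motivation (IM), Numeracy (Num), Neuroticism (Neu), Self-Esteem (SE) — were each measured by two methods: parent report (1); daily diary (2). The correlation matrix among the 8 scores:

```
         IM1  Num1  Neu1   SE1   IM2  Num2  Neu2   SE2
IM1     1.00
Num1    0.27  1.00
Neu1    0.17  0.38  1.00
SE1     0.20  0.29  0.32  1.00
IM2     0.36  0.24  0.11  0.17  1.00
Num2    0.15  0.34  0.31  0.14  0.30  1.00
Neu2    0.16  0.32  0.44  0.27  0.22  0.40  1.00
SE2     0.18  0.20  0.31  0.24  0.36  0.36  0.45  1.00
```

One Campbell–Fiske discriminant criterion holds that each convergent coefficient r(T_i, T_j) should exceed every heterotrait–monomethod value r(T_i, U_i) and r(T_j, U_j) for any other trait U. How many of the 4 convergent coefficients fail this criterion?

4

Convergent coefficients and their comparison sets:
IM (methods 1·2): 0.36 vs {0.27, 0.30, 0.17, 0.22, 0.20, 0.36} → fail.
Num (methods 1·2): 0.34 vs {0.27, 0.30, 0.38, 0.40, 0.29, 0.36} → fail.
Neu (methods 1·2): 0.44 vs {0.17, 0.22, 0.38, 0.40, 0.32, 0.45} → fail.
SE (methods 1·2): 0.24 vs {0.20, 0.36, 0.29, 0.36, 0.32, 0.45} → fail.
4 of 4 fail.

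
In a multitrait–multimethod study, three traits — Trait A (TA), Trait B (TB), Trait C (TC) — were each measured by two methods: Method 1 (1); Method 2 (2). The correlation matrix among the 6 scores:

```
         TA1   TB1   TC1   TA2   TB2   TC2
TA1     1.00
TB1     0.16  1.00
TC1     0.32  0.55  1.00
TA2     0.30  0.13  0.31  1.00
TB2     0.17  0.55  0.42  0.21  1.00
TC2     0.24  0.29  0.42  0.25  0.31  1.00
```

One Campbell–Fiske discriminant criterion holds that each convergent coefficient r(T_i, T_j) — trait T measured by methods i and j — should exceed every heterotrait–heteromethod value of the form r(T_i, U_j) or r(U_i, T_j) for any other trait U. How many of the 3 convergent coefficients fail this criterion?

Each convergent coefficient versus the relevant comparison correlations:
TA (methods 1·2): 0.30 vs {0.17, 0.13, 0.24, 0.31} → fail.
TB (methods 1·2): 0.55 vs {0.13, 0.17, 0.29, 0.42} → pass.
TC (methods 1·2): 0.42 vs {0.31, 0.24, 0.42, 0.29} → fail.
2 of 3 fail.

2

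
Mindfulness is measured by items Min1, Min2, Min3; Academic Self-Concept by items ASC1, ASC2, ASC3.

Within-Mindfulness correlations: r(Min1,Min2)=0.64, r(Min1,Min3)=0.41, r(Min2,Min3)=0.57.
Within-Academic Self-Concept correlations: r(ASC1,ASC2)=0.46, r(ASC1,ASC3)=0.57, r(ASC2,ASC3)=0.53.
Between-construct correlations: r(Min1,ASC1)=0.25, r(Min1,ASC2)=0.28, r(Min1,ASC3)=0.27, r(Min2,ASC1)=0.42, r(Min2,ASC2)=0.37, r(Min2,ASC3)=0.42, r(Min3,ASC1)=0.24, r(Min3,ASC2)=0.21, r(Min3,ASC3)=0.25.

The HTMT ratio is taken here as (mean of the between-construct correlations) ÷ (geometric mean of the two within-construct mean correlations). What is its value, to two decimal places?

Mean between = 2.71/9 = 0.3011.
Mean within-Min = 1.62/3 = 0.5400; mean within-ASC = 1.56/3 = 0.5200.
Geometric mean = √(0.5400 × 0.5200) = 0.5299.
HTMT = 0.3011 / 0.5299 = 0.57.

0.57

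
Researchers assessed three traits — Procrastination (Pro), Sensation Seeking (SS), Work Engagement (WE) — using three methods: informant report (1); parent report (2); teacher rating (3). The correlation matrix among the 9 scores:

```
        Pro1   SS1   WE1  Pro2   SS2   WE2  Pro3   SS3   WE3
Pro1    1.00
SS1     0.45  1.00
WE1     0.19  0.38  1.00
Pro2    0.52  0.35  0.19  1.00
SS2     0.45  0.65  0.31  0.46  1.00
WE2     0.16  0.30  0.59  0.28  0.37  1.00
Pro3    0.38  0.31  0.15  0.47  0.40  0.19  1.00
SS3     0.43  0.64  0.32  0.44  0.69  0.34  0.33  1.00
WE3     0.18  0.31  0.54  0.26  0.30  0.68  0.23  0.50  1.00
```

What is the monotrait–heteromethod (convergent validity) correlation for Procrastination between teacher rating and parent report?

0.47

Same trait (Pro), different methods: r(Pro3, Pro2) = 0.47.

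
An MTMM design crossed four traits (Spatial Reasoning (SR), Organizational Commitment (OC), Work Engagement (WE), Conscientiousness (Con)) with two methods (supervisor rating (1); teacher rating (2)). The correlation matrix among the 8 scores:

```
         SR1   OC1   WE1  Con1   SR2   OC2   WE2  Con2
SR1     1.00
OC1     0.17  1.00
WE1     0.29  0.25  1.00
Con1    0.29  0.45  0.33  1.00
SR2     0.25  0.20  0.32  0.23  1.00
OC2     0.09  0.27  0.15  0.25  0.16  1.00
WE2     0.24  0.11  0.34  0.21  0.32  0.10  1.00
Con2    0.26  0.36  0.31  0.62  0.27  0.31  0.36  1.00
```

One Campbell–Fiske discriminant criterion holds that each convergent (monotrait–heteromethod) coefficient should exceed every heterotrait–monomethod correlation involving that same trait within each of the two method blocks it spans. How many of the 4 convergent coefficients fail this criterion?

Each convergent coefficient versus the relevant comparison correlations:
SR (methods 1·2): 0.25 vs {0.17, 0.16, 0.29, 0.32, 0.29, 0.27} → fail.
OC (methods 1·2): 0.27 vs {0.17, 0.16, 0.25, 0.10, 0.45, 0.31} → fail.
WE (methods 1·2): 0.34 vs {0.29, 0.32, 0.25, 0.10, 0.33, 0.36} → fail.
Con (methods 1·2): 0.62 vs {0.29, 0.27, 0.45, 0.31, 0.33, 0.36} → pass.
3 of 4 fail.

3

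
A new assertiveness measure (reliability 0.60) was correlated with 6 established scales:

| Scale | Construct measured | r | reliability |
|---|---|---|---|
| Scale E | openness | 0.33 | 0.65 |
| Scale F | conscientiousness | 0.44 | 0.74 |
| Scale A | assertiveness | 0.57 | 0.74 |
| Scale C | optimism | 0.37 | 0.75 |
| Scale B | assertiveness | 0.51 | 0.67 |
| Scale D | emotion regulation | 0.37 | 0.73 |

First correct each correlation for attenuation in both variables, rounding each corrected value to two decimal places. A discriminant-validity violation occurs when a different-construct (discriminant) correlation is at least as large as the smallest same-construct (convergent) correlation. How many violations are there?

Disattenuated r (r / √(r_scale · r_new)):
  Scale E (disc): 0.33 / √(0.65·0.60) = 0.53
  Scale F (disc): 0.44 / √(0.74·0.60) = 0.66
  Scale A (conv): 0.57 / √(0.74·0.60) = 0.86
  Scale C (disc): 0.37 / √(0.75·0.60) = 0.55
  Scale B (conv): 0.51 / √(0.67·0.60) = 0.80
  Scale D (disc): 0.37 / √(0.73·0.60) = 0.56
Smallest convergent = 0.80. Discriminant values: 0.53, 0.66, 0.55, 0.56; count ≥ 0.80 → 0.

0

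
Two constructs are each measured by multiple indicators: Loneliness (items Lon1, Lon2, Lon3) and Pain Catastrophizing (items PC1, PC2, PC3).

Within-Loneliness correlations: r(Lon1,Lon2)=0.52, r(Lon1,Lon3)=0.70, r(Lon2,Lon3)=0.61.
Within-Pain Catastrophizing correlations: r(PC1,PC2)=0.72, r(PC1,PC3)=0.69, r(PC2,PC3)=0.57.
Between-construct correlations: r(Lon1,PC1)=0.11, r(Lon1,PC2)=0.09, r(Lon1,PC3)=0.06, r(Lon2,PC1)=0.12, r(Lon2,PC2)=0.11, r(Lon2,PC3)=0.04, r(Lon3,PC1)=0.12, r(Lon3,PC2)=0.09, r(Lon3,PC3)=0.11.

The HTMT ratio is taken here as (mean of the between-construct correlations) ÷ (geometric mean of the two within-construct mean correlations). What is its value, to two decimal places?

Between-construct mean = 0.85/9 = 0.0944.
Mean within-Lon = 1.83/3 = 0.6100; mean within-PC = 1.98/3 = 0.6600.
Geometric mean = √(0.6100 × 0.6600) = 0.6345.
HTMT = 0.0944 / 0.6345 = 0.15.

0.15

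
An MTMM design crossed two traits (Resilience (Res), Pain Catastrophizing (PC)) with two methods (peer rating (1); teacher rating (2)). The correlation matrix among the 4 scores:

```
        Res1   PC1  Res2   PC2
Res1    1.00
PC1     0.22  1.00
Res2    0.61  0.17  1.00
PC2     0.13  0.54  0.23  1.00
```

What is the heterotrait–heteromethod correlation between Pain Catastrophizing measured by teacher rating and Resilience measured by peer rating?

0.13

Different traits and methods: r(PC2, Res1) = 0.13.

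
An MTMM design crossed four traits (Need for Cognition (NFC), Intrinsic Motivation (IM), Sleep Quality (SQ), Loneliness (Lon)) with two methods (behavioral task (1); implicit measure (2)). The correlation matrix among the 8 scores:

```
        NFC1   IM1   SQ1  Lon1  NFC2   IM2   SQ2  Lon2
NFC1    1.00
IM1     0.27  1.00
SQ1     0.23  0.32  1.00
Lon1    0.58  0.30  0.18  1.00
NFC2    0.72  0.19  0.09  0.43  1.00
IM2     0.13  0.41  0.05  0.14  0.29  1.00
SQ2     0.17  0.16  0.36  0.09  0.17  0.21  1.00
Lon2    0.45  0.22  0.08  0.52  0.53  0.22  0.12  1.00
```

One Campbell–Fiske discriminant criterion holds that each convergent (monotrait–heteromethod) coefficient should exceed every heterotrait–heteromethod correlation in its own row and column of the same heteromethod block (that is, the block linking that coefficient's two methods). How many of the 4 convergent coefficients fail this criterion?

Convergent coefficients and their comparison sets:
NFC (methods 1·2): 0.72 vs {0.13, 0.19, 0.17, 0.09, 0.45, 0.43} → pass.
IM (methods 1·2): 0.41 vs {0.19, 0.13, 0.16, 0.05, 0.22, 0.14} → pass.
SQ (methods 1·2): 0.36 vs {0.09, 0.17, 0.05, 0.16, 0.08, 0.09} → pass.
Lon (methods 1·2): 0.52 vs {0.43, 0.45, 0.14, 0.22, 0.09, 0.08} → pass.
0 of 4 fail.

0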